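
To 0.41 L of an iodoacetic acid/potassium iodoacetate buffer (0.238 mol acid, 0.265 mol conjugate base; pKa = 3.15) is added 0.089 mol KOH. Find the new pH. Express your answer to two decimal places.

After neutralization: n(ICH2COOH) = 0.149 mol, n(ICH2COO-) = 0.354 mol.
pH = pKa + log([A⁻]/[HA]) = 3.15 + log(0.354/0.149) = 3.15 +0.376

pH = 3.53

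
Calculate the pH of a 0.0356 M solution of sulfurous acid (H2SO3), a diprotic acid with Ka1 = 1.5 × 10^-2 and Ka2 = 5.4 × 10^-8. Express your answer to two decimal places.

Since Ka1 ≫ Ka2, the first ionization dominates [H+].
Ka1 = x²/(0.0356 − x) = 1.5 × 10^-2
Solving the quadratic: x = (−Ka1 + √(Ka1² + 4·Ka1·C₀))/2 = 1.68 × 10^-2 M
pH = −log(1.68 × 10^-2) = 1.77

pH = 1.77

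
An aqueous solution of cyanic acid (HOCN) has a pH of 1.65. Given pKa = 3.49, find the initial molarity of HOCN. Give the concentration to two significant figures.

C₀ = 1.6 M

[H+] = 10^(-1.65) = 2.24 × 10^-2 M = x
Ka = 10^(−3.49) = 3.24 × 10^-4
Ka = x²/(C₀ − x) ⇒ C₀ = x + x²/Ka
C₀ = 2.24 × 10^-2 + (2.24 × 10^-2)²/(3.24 × 10^-4) = 1.57 M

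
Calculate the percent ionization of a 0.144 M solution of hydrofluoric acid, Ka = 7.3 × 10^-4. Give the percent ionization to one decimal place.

HF ⇌ F- + H+; let x = [H+] at equilibrium.
Solve x² + 0.00073x − 0.000105 = 0 → x = 9.89 × 10^-3 M
Fraction ionized = 9.89 × 10^-3 / 0.144 = 0.0687 → 6.9%

6.9%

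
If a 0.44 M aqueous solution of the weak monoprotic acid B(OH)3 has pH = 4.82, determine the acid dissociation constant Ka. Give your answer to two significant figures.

[H+] = 10^(-4.82) = 1.51 × 10^-5 M
At equilibrium [HA] = 0.44 − 1.51 × 10^-5 = 4.40 × 10^-1 M
Ka = [H+][A-]/[HA] = (1.51 × 10^-5)² / 4.40 × 10^-1 = 5.2 × 10^-10

Ka = 5.2 × 10^-10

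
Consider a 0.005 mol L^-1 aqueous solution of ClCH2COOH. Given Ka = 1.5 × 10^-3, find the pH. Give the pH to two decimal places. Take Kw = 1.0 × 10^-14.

pH = 2.68

ClCH2COOH ⇌ ClCH2COO- + H+
From the ICE table, Ka = [H+]²/(0.005 − [H+]) = 1.5 × 10^-3.
The 5% rule fails; solving [H+]² + Ka·[H+] − Ka·C₀ = 0 exactly:
[H+] = (−Ka + √(Ka² + 4·Ka·C₀))/2 = 2.09 × 10^-3 M
pH = −log[H+] = −log(2.09 × 10^-3) = 2.68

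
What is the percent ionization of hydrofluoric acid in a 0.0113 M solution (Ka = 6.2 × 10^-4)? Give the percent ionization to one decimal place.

20.8%

HF ⇌ F- + H+; let x = [H+] at equilibrium.
Ka = x²/(C₀ − x); solving the quadratic gives x = 2.35 × 10^-3 M.
Fraction ionized = 2.35 × 10^-3 / 0.0113 = 0.2080 → 20.8%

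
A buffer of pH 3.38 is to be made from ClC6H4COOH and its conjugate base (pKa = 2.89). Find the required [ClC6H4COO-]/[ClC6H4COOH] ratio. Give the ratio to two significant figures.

pH = pKa + log(r) ⇒ log(r) = 3.38 − 2.89 = +0.49
r = [ClC6H4COO-]/[ClC6H4COOH] = 10^(+0.49) = 3.09

ratio = 3.1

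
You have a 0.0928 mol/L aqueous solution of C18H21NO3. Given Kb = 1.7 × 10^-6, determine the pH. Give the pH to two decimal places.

C18H21NO3 + H2O ⇌ C18H22NO3+ + OH-
Kb = [OH-]²/(0.0928 − [OH-]) = 1.7 × 10^-6
Neglecting [OH-] in the denominator: [OH-] = √(1.7 × 10^-6 × 0.0928) = 3.97 × 10^-4 M
Check: 0.43% ionized — well under 5%, approximation valid.
pOH = −log(3.97 × 10^-4) = 3.40; pH = 14.00 − 3.40 = 10.60

pH = 10.60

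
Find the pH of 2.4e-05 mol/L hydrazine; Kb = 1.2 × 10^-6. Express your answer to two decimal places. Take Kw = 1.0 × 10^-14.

N2H4 + H2O ⇌ N2H5+ + OH-
From the ICE table, Kb = x²/(2.4e-05 − x) = 1.2 × 10^-6.
Here C₀/Kb ≈ 20, so the small-x approximation fails. Use the quadratic:
x = [−1.2e-06 + √(1.2e-06² + 1.15e-10)]/2 = 4.80 × 10^-6 M
pOH = −log(4.80 × 10^-6) = 5.32; pH = 14.00 − 5.32 = 8.68

pH = 8.68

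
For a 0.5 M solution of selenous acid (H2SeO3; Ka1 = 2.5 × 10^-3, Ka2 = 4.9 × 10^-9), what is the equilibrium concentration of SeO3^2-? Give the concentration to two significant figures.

First ionization gives [H+] ≈ [HSeO3-] = 3.41 × 10^-2 M.
Second step: Ka2 = [H+][SeO3^2-]/[HSeO3-] ≈ [SeO3^2-] (since [H+] ≈ [HSeO3-]).
So [SeO3^2-] ≈ Ka2.

4.9 × 10^-9 M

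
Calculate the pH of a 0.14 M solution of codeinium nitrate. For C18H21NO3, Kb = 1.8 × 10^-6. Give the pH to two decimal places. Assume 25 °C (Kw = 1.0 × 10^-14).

C18H22NO3+ is the conjugate acid of the weak base C18H21NO3.
Ka = Kw/Kb = 1.0×10^-14 / 1.8 × 10^-6 = 5.56 × 10^-9
From the ICE table, Ka = [H+]²/(0.14 − [H+]) = 5.56 × 10^-9.
Assume [H+] ≪ 0.14: [H+] ≈ √(5.56 × 10^-9 × 0.14) = 2.79 × 10^-5 M
pH = −log(2.79 × 10^-5) = 4.55

pH = 4.55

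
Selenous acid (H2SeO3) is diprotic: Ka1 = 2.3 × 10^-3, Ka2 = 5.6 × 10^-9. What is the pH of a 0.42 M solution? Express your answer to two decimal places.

Since Ka1 ≫ Ka2, the first ionization dominates [H+].
Ka1 = x²/(0.42 − x) = 2.3 × 10^-3
Solving the quadratic: x = (−Ka1 + √(Ka1² + 4·Ka1·C₀))/2 = 3.00 × 10^-2 M
pH = −log(3.00 × 10^-2) = 1.52

pH = 1.52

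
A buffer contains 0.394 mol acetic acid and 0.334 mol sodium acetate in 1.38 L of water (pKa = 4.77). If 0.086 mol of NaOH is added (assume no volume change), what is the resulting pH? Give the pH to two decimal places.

OH- converts CH3COOH to CH3COO-: CH3COOH → 0.308 mol, CH3COO- → 0.42 mol.
pH = pKa + log(n_CH3COO-/n_CH3COOH) = 4.77 + log(0.42/0.308) = 4.77 + (+0.135)

pH = 4.90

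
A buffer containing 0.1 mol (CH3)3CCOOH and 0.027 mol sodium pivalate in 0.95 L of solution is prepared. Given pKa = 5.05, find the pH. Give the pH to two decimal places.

Using pH = pKa + log([base]/[acid]) with [base]/[acid] = 0.027/0.1:
pH = 5.05 + (-0.569) = 4.48

pH = 4.48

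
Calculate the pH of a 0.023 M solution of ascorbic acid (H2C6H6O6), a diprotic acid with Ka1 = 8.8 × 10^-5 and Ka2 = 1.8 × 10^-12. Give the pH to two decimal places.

pH = 2.86

Since Ka1 ≫ Ka2, the first ionization dominates [H+].
Ka1 = x²/(0.023 − x) = 8.8 × 10^-5
Solving the quadratic: x = (−Ka1 + √(Ka1² + 4·Ka1·C₀))/2 = 1.38 × 10^-3 M
pH = −log(1.38 × 10^-3) = 2.86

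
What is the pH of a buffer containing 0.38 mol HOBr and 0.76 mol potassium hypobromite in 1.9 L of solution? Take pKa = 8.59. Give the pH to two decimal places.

Henderson–Hasselbalch: pH = pKa + log([OBr-]/[HOBr]) = 8.59 + log(0.76/0.38)
pH = 8.59 + (+0.301) = 8.89

pH = 8.89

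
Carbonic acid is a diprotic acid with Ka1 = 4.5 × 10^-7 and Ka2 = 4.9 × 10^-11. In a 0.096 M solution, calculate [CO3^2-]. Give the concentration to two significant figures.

4.9 × 10^-11 M

First ionization gives [H+] ≈ [HCO3-] = 2.08 × 10^-4 M.
Second step: Ka2 = [H+][CO3^2-]/[HCO3-] ≈ [CO3^2-] (since [H+] ≈ [HCO3-]).
So [CO3^2-] ≈ Ka2.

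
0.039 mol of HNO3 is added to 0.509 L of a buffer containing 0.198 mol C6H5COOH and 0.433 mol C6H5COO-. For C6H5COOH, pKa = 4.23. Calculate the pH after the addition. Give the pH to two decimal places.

pH = 4.45

Added H+ converts C6H5COO- to C6H5COOH: C6H5COOH → 0.237 mol, C6H5COO- → 0.394 mol.
Henderson–Hasselbalch with mole ratio 0.394/0.237: pH = 4.23 + (+0.221)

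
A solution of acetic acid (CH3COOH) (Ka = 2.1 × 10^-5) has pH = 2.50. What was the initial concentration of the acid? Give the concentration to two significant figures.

C₀ = 4.8 × 10^-1 M

[H+] = 10^(-2.50) = 3.16 × 10^-3 M = x
Ka = x²/(C₀ − x) ⇒ C₀ = x + x²/Ka
C₀ = 3.16 × 10^-3 + (3.16 × 10^-3)²/(2.1 × 10^-5) = 4.79 × 10^-1 M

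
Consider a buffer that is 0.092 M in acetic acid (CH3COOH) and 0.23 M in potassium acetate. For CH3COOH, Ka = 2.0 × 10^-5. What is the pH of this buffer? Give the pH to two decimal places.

pKa = −log(2.0 × 10^-5) = 4.699
Using pH = pKa + log([base]/[acid]) with [base]/[acid] = 0.23/0.092:
pH = 4.699 + (+0.398) = 5.10

pH = 5.10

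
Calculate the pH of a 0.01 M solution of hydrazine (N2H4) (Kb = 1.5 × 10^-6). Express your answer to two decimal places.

pH = 10.09

N2H4 + H2O ⇌ N2H5+ + OH-
Let x = [OH-] at equilibrium. Kb = x²/(0.01 − x).
Since Kb ≪ C₀, x ≈ √(Kb·C₀) = 1.22 × 10^-4 M.
(x/C₀ = 1.2% < 5%, so the approximation holds.)
pOH = 3.91, so pH = 14.00 − pOH = 10.09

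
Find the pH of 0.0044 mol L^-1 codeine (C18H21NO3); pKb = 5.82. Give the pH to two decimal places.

pH = 9.91

C18H21NO3 + H2O ⇌ C18H22NO3+ + OH-
Kb = 10^(−5.82) = 1.51 × 10^-6
Kb = x²/(0.0044 − x) = 1.51 × 10^-6
Since Kb ≪ C₀, x ≈ √(Kb·C₀) = 8.15 × 10^-5 M.
Check: 1.9% ionized — well under 5%, approximation valid.
pOH = 4.09, so pH = 14.00 − pOH = 9.91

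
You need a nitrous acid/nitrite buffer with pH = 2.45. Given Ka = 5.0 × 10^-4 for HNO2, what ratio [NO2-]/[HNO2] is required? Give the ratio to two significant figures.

ratio = 0.14

pKa = -log(5.0 × 10^-4) = 3.301
pH = pKa + log(r) ⇒ log(r) = 2.45 − 3.301 = -0.851
r = [NO2-]/[HNO2] = 10^(-0.851) = 0.141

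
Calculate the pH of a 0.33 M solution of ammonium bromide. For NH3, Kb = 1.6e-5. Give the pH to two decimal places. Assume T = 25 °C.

NH4+ is the conjugate acid of the weak base NH3.
Ka = Kw/Kb = 1.0×10^-14 / 1.6 × 10^-5 = 6.25 × 10^-10
Ka = x²/(0.33 − x) = 6.25 × 10^-10
Assume x ≪ 0.33: x ≈ √(6.25 × 10^-10 × 0.33) = 1.44 × 10^-5 M
Check: 0.0044% ionized — well under 5%, approximation valid.
pH = −log(1.44 × 10^-5) = 4.84

pH = 4.84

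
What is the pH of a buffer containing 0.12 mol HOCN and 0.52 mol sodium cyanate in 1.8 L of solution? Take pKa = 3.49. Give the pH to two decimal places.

pH = 4.13

Using pH = pKa + log([base]/[acid]) with [base]/[acid] = 0.52/0.12:
pH = 3.49 + (+0.637) = 4.13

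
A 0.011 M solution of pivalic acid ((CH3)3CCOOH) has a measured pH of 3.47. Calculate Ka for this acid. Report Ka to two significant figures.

[H+] = 10^(-3.47) = 3.39 × 10^-4 M
At equilibrium [HA] = 0.011 − 3.39 × 10^-4 = 1.07 × 10^-2 M
Ka = [H+][A-]/[HA] = (3.39 × 10^-4)² / 1.07 × 10^-2 = 1.1 × 10^-5

Ka = 1.1 × 10^-5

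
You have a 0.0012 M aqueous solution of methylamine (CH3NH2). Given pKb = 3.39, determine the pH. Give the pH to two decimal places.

pH = 10.72

CH3NH2 + H2O ⇌ CH3NH3+ + OH-
Kb = 10^(−3.39) = 4.07 × 10^-4
From the ICE table, Kb = x²/(0.0012 − x) = 4.07 × 10^-4.
Here C₀/Kb ≈ 2.95, so the small-x approximation fails. Use the quadratic:
x = [−0.000407 + √(0.000407² + 1.95e-06)]/2 = 5.24 × 10^-4 M
pOH = 3.28, so pH = 14.00 − pOH = 10.72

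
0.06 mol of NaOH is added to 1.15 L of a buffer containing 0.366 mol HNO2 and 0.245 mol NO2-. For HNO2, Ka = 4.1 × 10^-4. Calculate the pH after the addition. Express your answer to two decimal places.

OH- converts HNO2 to NO2-: HNO2 → 0.306 mol, NO2- → 0.305 mol.
pKa = −log(4.1 × 10^-4) = 3.387
pH = pKa + log(n_NO2-/n_HNO2) = 3.387 + log(0.305/0.306) = 3.387 + (-0.001)

pH = 3.39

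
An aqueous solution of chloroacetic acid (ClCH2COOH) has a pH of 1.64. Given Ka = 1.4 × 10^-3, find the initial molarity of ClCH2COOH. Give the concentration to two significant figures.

C₀ = 4.0 × 10^-1 M

[H+] = 10^(-1.64) = 2.29 × 10^-2 M = x
Ka = x²/(C₀ − x) ⇒ C₀ = x + x²/Ka
C₀ = 2.29 × 10^-2 + (2.29 × 10^-2)²/(1.4 × 10^-3) = 3.97 × 10^-1 M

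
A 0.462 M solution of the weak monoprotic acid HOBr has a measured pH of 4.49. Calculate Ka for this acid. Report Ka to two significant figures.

Ka = 2.3 × 10^-9

[H+] = 10^(-4.49) = 3.24 × 10^-5 M
At equilibrium [HA] = 0.462 − 3.24 × 10^-5 = 4.62 × 10^-1 M
Ka = [H+][A-]/[HA] = (3.24 × 10^-5)² / 4.62 × 10^-1 = 2.3 × 10^-9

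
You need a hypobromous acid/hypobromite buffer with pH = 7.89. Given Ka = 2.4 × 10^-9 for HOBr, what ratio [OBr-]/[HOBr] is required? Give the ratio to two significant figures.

ratio = 0.19

pKa = -log(2.4 × 10^-9) = 8.620
pH = pKa + log(r) ⇒ log(r) = 7.89 − 8.620 = -0.730
r = [OBr-]/[HOBr] = 10^(-0.730) = 0.186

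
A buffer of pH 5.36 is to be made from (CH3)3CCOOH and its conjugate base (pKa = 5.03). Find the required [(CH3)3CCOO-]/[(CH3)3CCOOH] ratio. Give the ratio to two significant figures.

pH = pKa + log(r) ⇒ log(r) = 5.36 − 5.03 = +0.33
r = [(CH3)3CCOO-]/[(CH3)3CCOOH] = 10^(+0.33) = 2.14

ratio = 2.1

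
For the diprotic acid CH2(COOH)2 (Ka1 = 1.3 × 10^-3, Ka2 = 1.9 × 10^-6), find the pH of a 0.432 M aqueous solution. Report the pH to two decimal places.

Ka1 ≫ Ka2, so treat the first dissociation as the only significant source of H+.
Ka1 = x²/(0.432 − x) = 1.3 × 10^-3
Solving the quadratic: x = (−Ka1 + √(Ka1² + 4·Ka1·C₀))/2 = 2.31 × 10^-2 M
pH = −log(2.31 × 10^-2) = 1.64

pH = 1.64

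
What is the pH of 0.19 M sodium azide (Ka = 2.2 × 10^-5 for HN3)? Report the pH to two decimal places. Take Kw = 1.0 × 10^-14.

N3- is the conjugate base of the weak acid HN3.
Kb = Kw/Ka = 1.0×10^-14 / 2.2 × 10^-5 = 4.55 × 10^-10
Kb = x²/(0.19 − x) = 4.55 × 10^-10
Assume x ≪ 0.19: x ≈ √(4.55 × 10^-10 × 0.19) = 9.30 × 10^-6 M
pOH = 5.03, so pH = 14.00 − pOH = 8.97

pH = 8.97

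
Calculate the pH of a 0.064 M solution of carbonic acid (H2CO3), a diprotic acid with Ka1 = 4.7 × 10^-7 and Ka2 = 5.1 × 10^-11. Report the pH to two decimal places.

pH = 3.76

Since Ka1 ≫ Ka2, the first ionization dominates [H+].
Ka1 = x²/(0.064 − x) = 4.7 × 10^-7
x ≈ √(4.7 × 10^-7 × 0.064) = 1.73 × 10^-4 M
pH = −log(1.73 × 10^-4) = 3.76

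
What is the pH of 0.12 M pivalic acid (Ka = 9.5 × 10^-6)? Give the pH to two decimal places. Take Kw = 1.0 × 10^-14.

(CH3)3CCOOH ⇌ (CH3)3CCOO- + H+
From the ICE table, Ka = [H+]²/(0.12 − [H+]) = 9.5 × 10^-6.
Since Ka ≪ C₀, [H+] ≈ √(Ka·C₀) = 1.07 × 10^-3 M.
Check: 0.89% ionized — well under 5%, approximation valid.
pH = −log[H+] = −log(1.07 × 10^-3) = 2.97

pH = 2.97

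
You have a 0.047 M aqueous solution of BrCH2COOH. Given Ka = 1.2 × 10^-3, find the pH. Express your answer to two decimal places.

pH = 2.16

BrCH2COOH ⇌ BrCH2COO- + H+
From the ICE table, Ka = x²/(0.047 − x) = 1.2 × 10^-3.
Here C₀/Ka ≈ 39.2, so the small-x approximation fails. Use the quadratic:
x = [−0.0012 + √(0.0012² + 0.000226)]/2 = 6.93 × 10^-3 M
pH = −log[H+] = −log(6.93 × 10^-3) = 2.16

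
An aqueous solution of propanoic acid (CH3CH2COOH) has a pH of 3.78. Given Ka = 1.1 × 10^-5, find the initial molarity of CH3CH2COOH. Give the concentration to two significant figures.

[H+] = 10^(-3.78) = 1.66 × 10^-4 M = x
Ka = x²/(C₀ − x) ⇒ C₀ = x + x²/Ka
C₀ = 1.66 × 10^-4 + (1.66 × 10^-4)²/(1.1 × 10^-5) = 2.67 × 10^-3 M

C₀ = 2.7 × 10^-3 M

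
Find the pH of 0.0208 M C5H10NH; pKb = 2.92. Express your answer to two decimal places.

pH = 11.65

C5H10NH + H2O ⇌ C5H10NH2+ + OH-
Kb = 10^(−2.92) = 1.20 × 10^-3
From the ICE table, Kb = [OH-]²/(0.0208 − [OH-]) = 1.20 × 10^-3.
The 5% rule fails; solving [OH-]² + Kb·[OH-] − Kb·C₀ = 0 exactly:
[OH-] = [−0.0012 + √(0.0012² + 9.98e-05)]/2 = 4.43 × 10^-3 M
pOH = 2.35, so pH = 14.00 − pOH = 11.65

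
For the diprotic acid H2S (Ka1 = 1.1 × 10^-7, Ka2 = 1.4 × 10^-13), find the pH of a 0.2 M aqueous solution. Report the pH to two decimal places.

pH = 3.83

Ka1 ≫ Ka2, so treat the first dissociation as the only significant source of H+.
Ka1 = x²/(0.2 − x) = 1.1 × 10^-7
x ≈ √(1.1 × 10^-7 × 0.2) = 1.48 × 10^-4 M
pH = −log(1.48 × 10^-4) = 3.83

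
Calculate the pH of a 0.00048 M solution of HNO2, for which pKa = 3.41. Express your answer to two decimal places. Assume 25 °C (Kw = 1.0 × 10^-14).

HNO2 ⇌ NO2- + H+
Ka = 10^(−3.41) = 3.89 × 10^-4
Ka = [H+]²/(0.00048 − [H+]) = 3.89 × 10^-4
[H+] is not negligible relative to C₀; solve [H+]² + 0.000389·[H+] − 1.87e-07 = 0.
[H+] = [−0.000389 + √(0.000389² + 7.47e-07)]/2 = 2.79 × 10^-4 M
pH = −log(2.79 × 10^-4) = 3.55

pH = 3.55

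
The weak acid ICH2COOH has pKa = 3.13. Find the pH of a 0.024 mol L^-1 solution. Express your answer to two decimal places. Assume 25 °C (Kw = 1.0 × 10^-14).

ICH2COOH ⇌ ICH2COO- + H+
Ka = 10^(−3.13) = 7.41 × 10^-4
Let x = [H+] at equilibrium. Ka = x²/(0.024 − x).
Here C₀/Ka ≈ 32.4, so the small-x approximation fails. Use the quadratic:
x = [−0.000741 + √(0.000741² + 7.11e-05)]/2 = 3.86 × 10^-3 M
pH = −log(3.86 × 10^-3) = 2.41

pH = 2.41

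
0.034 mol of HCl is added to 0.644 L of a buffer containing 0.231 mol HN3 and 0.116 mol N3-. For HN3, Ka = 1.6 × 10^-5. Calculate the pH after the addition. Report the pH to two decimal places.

pH = 4.29

Added H+ converts N3- to HN3: HN3 → 0.265 mol, N3- → 0.082 mol.
pKa = −log(1.6 × 10^-5) = 4.796
Henderson–Hasselbalch with mole ratio 0.082/0.265: pH = 4.796 + (-0.509)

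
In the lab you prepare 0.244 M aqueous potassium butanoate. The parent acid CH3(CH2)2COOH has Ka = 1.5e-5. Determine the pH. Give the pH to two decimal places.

CH3(CH2)2COO- is the conjugate base of the weak acid CH3(CH2)2COOH.
Kb = Kw/Ka = 1.0×10^-14 / 1.5 × 10^-5 = 6.67 × 10^-10
From the ICE table, Kb = [OH-]²/(0.244 − [OH-]) = 6.67 × 10^-10.
Assume [OH-] ≪ 0.244: [OH-] ≈ √(6.67 × 10^-10 × 0.244) = 1.28 × 10^-5 M
Check: 0.0052% ionized — well under 5%, approximation valid.
pOH = −log(1.28 × 10^-5) = 4.89; pH = 14.00 − 4.89 = 9.11

pH = 9.11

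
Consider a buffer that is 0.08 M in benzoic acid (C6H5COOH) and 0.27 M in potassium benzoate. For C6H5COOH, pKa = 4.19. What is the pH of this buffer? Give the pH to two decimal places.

pH = 4.72

pH = pKa + log([A⁻]/[HA]) = 4.19 + log(0.27/0.08)
pH = 4.19 + (+0.528) = 4.72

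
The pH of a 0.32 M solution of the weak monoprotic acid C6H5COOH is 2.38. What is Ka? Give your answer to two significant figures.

Ka = 5.5 × 10^-5

[H+] = 10^(-2.38) = 4.17 × 10^-3 M
At equilibrium [HA] = 0.32 − 4.17 × 10^-3 = 3.16 × 10^-1 M
Ka = [H+][A-]/[HA] = (4.17 × 10^-3)² / 3.16 × 10^-1 = 5.5 × 10^-5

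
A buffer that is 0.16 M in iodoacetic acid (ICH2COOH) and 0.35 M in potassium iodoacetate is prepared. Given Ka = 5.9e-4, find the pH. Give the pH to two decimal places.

pKa = −log(5.9 × 10^-4) = 3.229
pH = pKa + log([A⁻]/[HA]) = 3.229 + log(0.35/0.16)
pH = 3.229 + (+0.340) = 3.57

pH = 3.57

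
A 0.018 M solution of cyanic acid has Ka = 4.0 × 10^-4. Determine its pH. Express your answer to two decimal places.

pH = 2.60

HOCN ⇌ OCN- + H+
From the ICE table, Ka = x²/(0.018 − x) = 4.0 × 10^-4.
x is not negligible relative to C₀; solve x² + 0.0004·x − 7.2e-06 = 0.
x = (−Ka + √(Ka² + 4·Ka·C₀))/2 = 2.49 × 10^-3 M
pH = −log(2.49 × 10^-3) = 2.60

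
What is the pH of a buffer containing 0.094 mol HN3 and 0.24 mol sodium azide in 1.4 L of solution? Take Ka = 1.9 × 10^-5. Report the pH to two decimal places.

pH = 5.13

pKa = −log(1.9 × 10^-5) = 4.721
Henderson–Hasselbalch: pH = pKa + log([N3-]/[HN3]) = 4.721 + log(0.24/0.094)
pH = 4.721 + (+0.407) = 5.13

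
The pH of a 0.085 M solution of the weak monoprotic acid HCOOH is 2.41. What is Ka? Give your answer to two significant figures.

[H+] = 10^(-2.41) = 3.89 × 10^-3 M
At equilibrium [HA] = 0.085 − 3.89 × 10^-3 = 8.11 × 10^-2 M
Ka = [H+][A-]/[HA] = (3.89 × 10^-3)² / 8.11 × 10^-2 = 1.9 × 10^-4

Ka = 1.9 × 10^-4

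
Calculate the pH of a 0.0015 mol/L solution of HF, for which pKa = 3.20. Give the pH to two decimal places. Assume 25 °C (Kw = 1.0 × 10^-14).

HF ⇌ F- + H+
Ka = 10^(−3.20) = 6.31 × 10^-4
Ka = x²/(0.0015 − x) = 6.31 × 10^-4
Here C₀/Ka ≈ 2.38, so the small-x approximation fails. Use the quadratic:
x = (−Ka + √(Ka² + 4·Ka·C₀))/2 = 7.07 × 10^-4 M
pH = −log(7.07 × 10^-4) = 3.15

pH = 3.15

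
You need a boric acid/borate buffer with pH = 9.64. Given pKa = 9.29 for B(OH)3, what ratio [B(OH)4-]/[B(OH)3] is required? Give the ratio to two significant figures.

ratio = 2.2

pH = pKa + log(r) ⇒ log(r) = 9.64 − 9.29 = +0.35
r = [B(OH)4-]/[B(OH)3] = 10^(+0.35) = 2.24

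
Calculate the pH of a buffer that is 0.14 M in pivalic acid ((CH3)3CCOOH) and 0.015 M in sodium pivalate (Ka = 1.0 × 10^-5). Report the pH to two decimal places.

pH = 4.03

pKa = −log(1.0 × 10^-5) = 5.000
Henderson–Hasselbalch: pH = pKa + log([(CH3)3CCOO-]/[(CH3)3CCOOH]) = 5.000 + log(0.015/0.14)
pH = 5.000 + (-0.970) = 4.03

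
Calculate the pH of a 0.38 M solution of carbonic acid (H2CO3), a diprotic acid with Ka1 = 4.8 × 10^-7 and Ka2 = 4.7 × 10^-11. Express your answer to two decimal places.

Since Ka1 ≫ Ka2, the first ionization dominates [H+].
Ka1 = x²/(0.38 − x) = 4.8 × 10^-7
x ≈ √(4.8 × 10^-7 × 0.38) = 4.27 × 10^-4 M
pH = −log(4.27 × 10^-4) = 3.37

pH = 3.37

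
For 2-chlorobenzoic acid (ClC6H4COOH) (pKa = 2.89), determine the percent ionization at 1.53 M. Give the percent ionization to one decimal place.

2.9%

ClC6H4COOH ⇌ ClC6H4COO- + H+; let x = [H+] at equilibrium.
Ka = 10^(−2.89) = 1.29 × 10^-3
x ≈ √(Ka·C₀) = √(1.29 × 10^-3 × 1.53) = 4.44 × 10^-2 M
% ionization = x/C₀ × 100% = 4.44 × 10^-2/1.53 × 100% = 2.9%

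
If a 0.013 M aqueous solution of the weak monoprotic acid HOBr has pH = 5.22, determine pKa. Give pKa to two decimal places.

pKa = 8.55

[H+] = 10^(-5.22) = 6.03 × 10^-6 M
At equilibrium [HA] = 0.013 − 6.03 × 10^-6 = 1.30 × 10^-2 M
Ka = [H+][A-]/[HA] = (6.03 × 10^-6)² / 1.30 × 10^-2 = 2.80 × 10^-9
pKa = -log(2.80 × 10^-9) = 8.55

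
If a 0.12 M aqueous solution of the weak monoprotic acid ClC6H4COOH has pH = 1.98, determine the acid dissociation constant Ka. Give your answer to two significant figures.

Ka = 1.0 × 10^-3

[H+] = 10^(-1.98) = 1.05 × 10^-2 M
At equilibrium [HA] = 0.12 − 1.05 × 10^-2 = 1.10 × 10^-1 M
Ka = [H+][A-]/[HA] = (1.05 × 10^-2)² / 1.10 × 10^-1 = 1.0 × 10^-3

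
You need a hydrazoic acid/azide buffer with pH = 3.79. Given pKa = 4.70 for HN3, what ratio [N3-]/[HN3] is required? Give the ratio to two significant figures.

pH = pKa + log(r) ⇒ log(r) = 3.79 − 4.70 = -0.91
r = [N3-]/[HN3] = 10^(-0.91) = 0.123

ratio = 0.12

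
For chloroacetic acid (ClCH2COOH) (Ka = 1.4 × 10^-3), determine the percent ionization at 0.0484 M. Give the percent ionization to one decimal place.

ClCH2COOH ⇌ ClCH2COO- + H+; let x = [H+] at equilibrium.
Ka = x²/(C₀ − x); solving the quadratic gives x = 7.56 × 10^-3 M.
% ionization = x/C₀ × 100% = 7.56 × 10^-3/0.0484 × 100% = 15.6%

15.6%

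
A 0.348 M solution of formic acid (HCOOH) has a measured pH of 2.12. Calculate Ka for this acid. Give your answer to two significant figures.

[H+] = 10^(-2.12) = 7.59 × 10^-3 M
At equilibrium [HA] = 0.348 − 7.59 × 10^-3 = 3.40 × 10^-1 M
Ka = [H+][A-]/[HA] = (7.59 × 10^-3)² / 3.40 × 10^-1 = 1.7 × 10^-4

Ka = 1.7 × 10^-4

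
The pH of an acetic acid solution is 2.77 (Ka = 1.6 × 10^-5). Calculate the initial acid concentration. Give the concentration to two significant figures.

C₀ = 1.8 × 10^-1 M

[H+] = 10^(-2.77) = 1.70 × 10^-3 M = x
Ka = x²/(C₀ − x) ⇒ C₀ = x + x²/Ka
C₀ = 1.70 × 10^-3 + (1.70 × 10^-3)²/(1.6 × 10^-5) = 1.82 × 10^-1 M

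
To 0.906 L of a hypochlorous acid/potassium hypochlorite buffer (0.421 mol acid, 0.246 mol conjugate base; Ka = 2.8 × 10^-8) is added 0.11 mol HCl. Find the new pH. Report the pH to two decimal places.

After neutralization: n(HOCl) = 0.531 mol, n(OCl-) = 0.136 mol.
pKa = −log(2.8 × 10^-8) = 7.553
Henderson–Hasselbalch with mole ratio 0.136/0.531: pH = 7.553 + (-0.592)

pH = 6.96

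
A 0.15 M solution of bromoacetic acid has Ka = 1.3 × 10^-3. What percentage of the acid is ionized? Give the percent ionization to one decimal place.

BrCH2COOH ⇌ BrCH2COO- + H+; let x = [H+] at equilibrium.
Ka = x²/(C₀ − x); solving the quadratic gives x = 1.33 × 10^-2 M.
% ionization = x/C₀ × 100% = 1.33 × 10^-2/0.15 × 100% = 8.9%

8.9%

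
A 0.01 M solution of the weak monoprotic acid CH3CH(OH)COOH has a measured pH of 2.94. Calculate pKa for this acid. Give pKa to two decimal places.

pKa = 3.83

[H+] = 10^(-2.94) = 1.15 × 10^-3 M
At equilibrium [HA] = 0.01 − 1.15 × 10^-3 = 8.85 × 10^-3 M
Ka = [H+][A-]/[HA] = (1.15 × 10^-3)² / 8.85 × 10^-3 = 1.49 × 10^-4
pKa = -log(1.49 × 10^-4) = 3.83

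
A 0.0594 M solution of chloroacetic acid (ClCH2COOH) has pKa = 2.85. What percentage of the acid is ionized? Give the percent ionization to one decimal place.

14.3%

ClCH2COOH ⇌ ClCH2COO- + H+; let x = [H+] at equilibrium.
Ka = 10^(−2.85) = 1.41 × 10^-3
Ka = x²/(C₀ − x); solving the quadratic gives x = 8.47 × 10^-3 M.
% ionization = x/C₀ × 100% = 8.47 × 10^-3/0.0594 × 100% = 14.3%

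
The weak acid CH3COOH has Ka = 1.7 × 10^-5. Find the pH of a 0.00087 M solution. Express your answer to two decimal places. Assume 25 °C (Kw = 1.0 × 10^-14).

pH = 3.95

CH3COOH ⇌ CH3COO- + H+
From the ICE table, Ka = [H+]²/(0.00087 − [H+]) = 1.7 × 10^-5.
Here C₀/Ka ≈ 51.2, so the small-[H+] approximation fails. Use the quadratic:
[H+] = [−1.7e-05 + √(1.7e-05² + 5.92e-08)]/2 = 1.13 × 10^-4 M
pH = −log(1.13 × 10^-4) = 3.95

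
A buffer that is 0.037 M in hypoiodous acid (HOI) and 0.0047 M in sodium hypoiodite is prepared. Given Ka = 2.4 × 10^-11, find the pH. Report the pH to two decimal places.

pKa = −log(2.4 × 10^-11) = 10.620
Henderson–Hasselbalch: pH = pKa + log([OI-]/[HOI]) = 10.620 + log(0.0047/0.037)
pH = 10.620 + (-0.896) = 9.72

pH = 9.72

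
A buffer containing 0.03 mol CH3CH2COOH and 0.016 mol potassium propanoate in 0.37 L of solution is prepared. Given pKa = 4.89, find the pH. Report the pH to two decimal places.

pH = 4.62

Henderson–Hasselbalch: pH = pKa + log([CH3CH2COO-]/[CH3CH2COOH]) = 4.89 + log(0.016/0.03)
pH = 4.89 + (-0.273) = 4.62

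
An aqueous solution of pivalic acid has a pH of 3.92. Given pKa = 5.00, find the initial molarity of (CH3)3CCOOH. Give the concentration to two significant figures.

[H+] = 10^(-3.92) = 1.20 × 10^-4 M = x
Ka = 10^(−5.00) = 1.00 × 10^-5
Ka = x²/(C₀ − x) ⇒ C₀ = x + x²/Ka
C₀ = 1.20 × 10^-4 + (1.20 × 10^-4)²/(1.00 × 10^-5) = 1.56 × 10^-3 M

C₀ = 1.6 × 10^-3 M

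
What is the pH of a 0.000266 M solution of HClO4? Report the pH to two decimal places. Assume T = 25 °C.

HClO4 is a strong acid and dissociates completely, so [H+] = 0.000266 M.
pH = -log(0.000266) = 3.58

pH = 3.58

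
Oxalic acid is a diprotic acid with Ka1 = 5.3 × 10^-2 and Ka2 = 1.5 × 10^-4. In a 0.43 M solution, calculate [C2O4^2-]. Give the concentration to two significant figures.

1.5 × 10^-4 M

First ionization gives [H+] ≈ [HC2O4-] = 1.27 × 10^-1 M.
Second step: Ka2 = [H+][C2O4^2-]/[HC2O4-] ≈ [C2O4^2-] (since [H+] ≈ [HC2O4-]).
So [C2O4^2-] ≈ Ka2.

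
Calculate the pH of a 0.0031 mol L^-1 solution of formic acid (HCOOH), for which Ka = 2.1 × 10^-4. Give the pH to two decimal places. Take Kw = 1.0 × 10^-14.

pH = 3.15

HCOOH ⇌ HCOO- + H+
Ka = [H+]²/(0.0031 − [H+]) = 2.1 × 10^-4
Here C₀/Ka ≈ 14.8, so the small-[H+] approximation fails. Use the quadratic:
[H+] = [−0.00021 + √(0.00021² + 2.6e-06)]/2 = 7.09 × 10^-4 M
pH = −log(7.09 × 10^-4) = 3.15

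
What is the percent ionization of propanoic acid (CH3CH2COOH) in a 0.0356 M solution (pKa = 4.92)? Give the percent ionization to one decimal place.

CH3CH2COOH ⇌ CH3CH2COO- + H+; let x = [H+] at equilibrium.
Ka = 10^(−4.92) = 1.20 × 10^-5
x ≈ √(Ka·C₀) = √(1.20 × 10^-5 × 0.0356) = 6.54 × 10^-4 M
% ionization = x/C₀ × 100% = 6.54 × 10^-4/0.0356 × 100% = 1.8%

1.8%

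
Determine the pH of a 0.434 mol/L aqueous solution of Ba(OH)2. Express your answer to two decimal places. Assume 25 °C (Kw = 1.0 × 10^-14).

Ba(OH)2 is a strong base (each formula unit releases 2 OH-); [OH-] = 0.868 M.
pOH = -log(0.868) = 0.06
pH = 14.00 - 0.06 = 13.94

pH = 13.94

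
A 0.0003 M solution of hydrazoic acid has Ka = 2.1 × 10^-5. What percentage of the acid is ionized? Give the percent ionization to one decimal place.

23.2%

HN3 ⇌ N3- + H+; let x = [H+] at equilibrium.
Ka = x²/(C₀ − x); solving the quadratic gives x = 6.96 × 10^-5 M.
% ionization = x/C₀ × 100% = 6.96 × 10^-5/0.0003 × 100% = 23.2%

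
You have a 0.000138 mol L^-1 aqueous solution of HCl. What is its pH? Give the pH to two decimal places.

HCl is a strong acid and dissociates completely, so [H+] = 0.000138 M.
pH = -log(0.000138) = 3.86

pH = 3.86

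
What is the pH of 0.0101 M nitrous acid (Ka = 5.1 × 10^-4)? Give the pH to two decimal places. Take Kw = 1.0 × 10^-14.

pH = 2.69

HNO2 ⇌ NO2- + H+
From the ICE table, Ka = [H+]²/(0.0101 − [H+]) = 5.1 × 10^-4.
The 5% rule fails; solving [H+]² + Ka·[H+] − Ka·C₀ = 0 exactly:
[H+] = [−0.00051 + √(0.00051² + 2.06e-05)]/2 = 2.03 × 10^-3 M
pH = −log[H+] = −log(2.03 × 10^-3) = 2.69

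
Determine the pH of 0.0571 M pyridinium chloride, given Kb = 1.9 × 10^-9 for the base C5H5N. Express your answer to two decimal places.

C5H5NH+ is the conjugate acid of the weak base C5H5N.
Ka = Kw/Kb = 1.0×10^-14 / 1.9 × 10^-9 = 5.26 × 10^-6
Ka = x²/(0.0571 − x) = 5.26 × 10^-6
Neglecting x in the denominator: x = √(5.26 × 10^-6 × 0.0571) = 5.48 × 10^-4 M
(x/C₀ = 0.96% < 5%, so the approximation holds.)
pH = −log(5.48 × 10^-4) = 3.26

pH = 3.26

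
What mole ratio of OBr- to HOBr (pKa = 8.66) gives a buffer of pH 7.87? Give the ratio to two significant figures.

pH = pKa + log(r) ⇒ log(r) = 7.87 − 8.66 = -0.79
r = [OBr-]/[HOBr] = 10^(-0.79) = 0.162

ratio = 0.16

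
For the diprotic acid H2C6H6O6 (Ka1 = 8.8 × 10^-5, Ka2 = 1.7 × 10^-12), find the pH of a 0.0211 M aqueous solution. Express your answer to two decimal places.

Ka1 ≫ Ka2, so treat the first dissociation as the only significant source of H+.
Ka1 = x²/(0.0211 − x) = 8.8 × 10^-5
Solving the quadratic: x = (−Ka1 + √(Ka1² + 4·Ka1·C₀))/2 = 1.32 × 10^-3 M
pH = −log(1.32 × 10^-3) = 2.88

pH = 2.88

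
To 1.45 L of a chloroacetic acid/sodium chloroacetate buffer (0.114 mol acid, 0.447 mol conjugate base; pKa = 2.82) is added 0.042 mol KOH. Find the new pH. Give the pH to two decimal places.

After neutralization: n(ClCH2COOH) = 0.072 mol, n(ClCH2COO-) = 0.489 mol.
Henderson–Hasselbalch with mole ratio 0.489/0.072: pH = 2.82 + (+0.832)

pH = 3.65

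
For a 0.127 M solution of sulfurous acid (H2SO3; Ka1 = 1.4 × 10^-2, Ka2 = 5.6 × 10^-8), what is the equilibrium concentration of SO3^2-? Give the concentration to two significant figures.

First ionization gives [H+] ≈ [HSO3-] = 3.57 × 10^-2 M.
Second step: Ka2 = [H+][SO3^2-]/[HSO3-] ≈ [SO3^2-] (since [H+] ≈ [HSO3-]).
So [SO3^2-] ≈ Ka2.

5.6 × 10^-8 M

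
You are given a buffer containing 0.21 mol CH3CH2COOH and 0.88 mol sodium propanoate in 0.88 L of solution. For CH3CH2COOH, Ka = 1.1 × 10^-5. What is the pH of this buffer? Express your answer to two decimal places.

pH = 5.58

pKa = −log(1.1 × 10^-5) = 4.959
pH = pKa + log([A⁻]/[HA]) = 4.959 + log(0.88/0.21)
pH = 4.959 + (+0.622) = 5.58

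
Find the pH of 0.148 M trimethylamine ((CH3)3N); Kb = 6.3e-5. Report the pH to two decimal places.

pH = 11.48

(CH3)3N + H2O ⇌ (CH3)3NH+ + OH-
Kb = [OH-]²/(0.148 − [OH-]) = 6.3 × 10^-5
Assume [OH-] ≪ 0.148: [OH-] ≈ √(6.3 × 10^-5 × 0.148) = 3.05 × 10^-3 M
Check: 2.1% ionized — well under 5%, approximation valid.
pOH = 2.52, so pH = 14.00 − pOH = 11.48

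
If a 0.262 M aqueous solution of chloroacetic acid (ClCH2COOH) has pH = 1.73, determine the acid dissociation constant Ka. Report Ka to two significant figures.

Ka = 1.4 × 10^-3

[H+] = 10^(-1.73) = 1.86 × 10^-2 M
At equilibrium [HA] = 0.262 − 1.86 × 10^-2 = 2.43 × 10^-1 M
Ka = [H+][A-]/[HA] = (1.86 × 10^-2)² / 2.43 × 10^-1 = 1.4 × 10^-3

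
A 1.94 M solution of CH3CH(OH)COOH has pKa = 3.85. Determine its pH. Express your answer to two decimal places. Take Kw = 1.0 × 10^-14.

CH3CH(OH)COOH ⇌ CH3CH(OH)COO- + H+
Ka = 10^(−3.85) = 1.41 × 10^-4
From the ICE table, Ka = x²/(1.94 − x) = 1.41 × 10^-4.
Assume x ≪ 1.94: x ≈ √(1.41 × 10^-4 × 1.94) = 1.65 × 10^-2 M
Check: 0.85% ionized — well under 5%, approximation valid.
pH = −log(1.65 × 10^-2) = 1.78

pH = 1.78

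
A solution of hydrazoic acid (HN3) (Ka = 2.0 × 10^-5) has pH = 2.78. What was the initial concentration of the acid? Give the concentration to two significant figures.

[H+] = 10^(-2.78) = 1.66 × 10^-3 M = x
Ka = x²/(C₀ − x) ⇒ C₀ = x + x²/Ka
C₀ = 1.66 × 10^-3 + (1.66 × 10^-3)²/(2.0 × 10^-5) = 1.39 × 10^-1 M

C₀ = 1.4 × 10^-1 M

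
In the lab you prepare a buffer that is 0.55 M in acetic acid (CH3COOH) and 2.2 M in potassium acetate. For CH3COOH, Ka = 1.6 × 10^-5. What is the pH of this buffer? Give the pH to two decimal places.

pKa = −log(1.6 × 10^-5) = 4.796
Using pH = pKa + log([base]/[acid]) with [base]/[acid] = 2.2/0.55:
pH = 4.796 + (+0.602) = 5.40

pH = 5.40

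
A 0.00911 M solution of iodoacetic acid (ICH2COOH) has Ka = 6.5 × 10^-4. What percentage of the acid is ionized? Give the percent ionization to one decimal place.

ICH2COOH ⇌ ICH2COO- + H+; let x = [H+] at equilibrium.
Solve x² + 0.00065x − 5.92e-06 = 0 → x = 2.13 × 10^-3 M
% ionization = x/C₀ × 100% = 2.13 × 10^-3/0.00911 × 100% = 23.4%

23.4%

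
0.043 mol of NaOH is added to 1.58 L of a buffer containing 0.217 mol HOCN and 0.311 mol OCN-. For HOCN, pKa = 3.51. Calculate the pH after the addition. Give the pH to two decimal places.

pH = 3.82

OH- converts HOCN to OCN-: HOCN → 0.174 mol, OCN- → 0.354 mol.
pH = pKa + log(n_OCN-/n_HOCN) = 3.51 + log(0.354/0.174) = 3.51 + (+0.308)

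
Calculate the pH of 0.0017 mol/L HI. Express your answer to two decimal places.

pH = 2.77

HI is a strong acid and dissociates completely, so [H+] = 0.0017 M.
pH = -log(0.0017) = 2.77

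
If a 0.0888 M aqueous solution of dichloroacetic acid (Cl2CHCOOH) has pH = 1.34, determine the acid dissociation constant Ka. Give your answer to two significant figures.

[H+] = 10^(-1.34) = 4.57 × 10^-2 M
At equilibrium [HA] = 0.0888 − 4.57 × 10^-2 = 4.31 × 10^-2 M
Ka = [H+][A-]/[HA] = (4.57 × 10^-2)² / 4.31 × 10^-2 = 4.8 × 10^-2

Ka = 4.8 × 10^-2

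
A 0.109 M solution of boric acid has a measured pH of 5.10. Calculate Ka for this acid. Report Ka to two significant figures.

Ka = 5.8 × 10^-10

[H+] = 10^(-5.10) = 7.94 × 10^-6 M
At equilibrium [HA] = 0.109 − 7.94 × 10^-6 = 1.09 × 10^-1 M
Ka = [H+][A-]/[HA] = (7.94 × 10^-6)² / 1.09 × 10^-1 = 5.8 × 10^-10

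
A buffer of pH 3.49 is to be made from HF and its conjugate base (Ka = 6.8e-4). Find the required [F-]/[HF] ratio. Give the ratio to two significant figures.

ratio = 2.1

pKa = -log(6.8 × 10^-4) = 3.167
pH = pKa + log(r) ⇒ log(r) = 3.49 − 3.167 = +0.323
r = [F-]/[HF] = 10^(+0.323) = 2.1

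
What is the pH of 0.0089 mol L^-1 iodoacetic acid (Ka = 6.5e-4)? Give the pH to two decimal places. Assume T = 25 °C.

pH = 2.68

ICH2COOH ⇌ ICH2COO- + H+
Ka = [H+]²/(0.0089 − [H+]) = 6.5 × 10^-4
[H+] is not negligible relative to C₀; solve [H+]² + 0.00065·[H+] − 5.78e-06 = 0.
[H+] = [−0.00065 + √(0.00065² + 2.31e-05)]/2 = 2.10 × 10^-3 M
pH = −log[H+] = −log(2.10 × 10^-3) = 2.68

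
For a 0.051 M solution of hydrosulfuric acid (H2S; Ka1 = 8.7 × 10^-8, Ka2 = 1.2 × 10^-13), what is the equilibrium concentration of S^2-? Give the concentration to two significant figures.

First ionization gives [H+] ≈ [HS-] = 6.66 × 10^-5 M.
Second step: Ka2 = [H+][S^2-]/[HS-] ≈ [S^2-] (since [H+] ≈ [HS-]).
So [S^2-] ≈ Ka2.

1.2 × 10^-13 M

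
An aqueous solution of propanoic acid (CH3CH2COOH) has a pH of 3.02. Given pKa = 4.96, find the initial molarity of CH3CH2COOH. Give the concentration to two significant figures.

[H+] = 10^(-3.02) = 9.55 × 10^-4 M = x
Ka = 10^(−4.96) = 1.10 × 10^-5
Ka = x²/(C₀ − x) ⇒ C₀ = x + x²/Ka
C₀ = 9.55 × 10^-4 + (9.55 × 10^-4)²/(1.10 × 10^-5) = 8.39 × 10^-2 M

C₀ = 8.4 × 10^-2 M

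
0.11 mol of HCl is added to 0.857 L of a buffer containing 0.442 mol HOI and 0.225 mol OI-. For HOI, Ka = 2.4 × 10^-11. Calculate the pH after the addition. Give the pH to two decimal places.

pH = 9.94

Added H+ converts OI- to HOI: HOI → 0.552 mol, OI- → 0.115 mol.
pKa = −log(2.4 × 10^-11) = 10.620
pH = pKa + log([A⁻]/[HA]) = 10.620 + log(0.115/0.552) = 10.620 -0.681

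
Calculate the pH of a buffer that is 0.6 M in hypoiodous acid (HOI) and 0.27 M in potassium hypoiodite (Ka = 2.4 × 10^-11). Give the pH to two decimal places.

pKa = −log(2.4 × 10^-11) = 10.620
pH = pKa + log([A⁻]/[HA]) = 10.620 + log(0.27/0.6)
pH = 10.620 + (-0.347) = 10.27

pH = 10.27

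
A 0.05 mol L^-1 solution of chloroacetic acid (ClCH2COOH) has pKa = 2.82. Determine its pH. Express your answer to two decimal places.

pH = 2.10

ClCH2COOH ⇌ ClCH2COO- + H+
Ka = 10^(−2.82) = 1.51 × 10^-3
Let x = [H+] at equilibrium. Ka = x²/(0.05 − x).
Here C₀/Ka ≈ 33.1, so the small-x approximation fails. Use the quadratic:
x = (−Ka + √(Ka² + 4·Ka·C₀))/2 = 7.97 × 10^-3 M
pH = −log(7.97 × 10^-3) = 2.10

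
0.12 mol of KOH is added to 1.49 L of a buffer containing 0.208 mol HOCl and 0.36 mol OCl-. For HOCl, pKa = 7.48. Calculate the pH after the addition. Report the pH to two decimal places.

OH- converts HOCl to OCl-: HOCl → 0.088 mol, OCl- → 0.48 mol.
pH = pKa + log([A⁻]/[HA]) = 7.48 + log(0.48/0.088) = 7.48 +0.737

pH = 8.22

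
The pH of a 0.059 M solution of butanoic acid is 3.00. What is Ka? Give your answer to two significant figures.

Ka = 1.7 × 10^-5

[H+] = 10^(-3.00) = 1.00 × 10^-3 M
At equilibrium [HA] = 0.059 − 1.00 × 10^-3 = 5.80 × 10^-2 M
Ka = [H+][A-]/[HA] = (1.00 × 10^-3)² / 5.80 × 10^-2 = 1.7 × 10^-5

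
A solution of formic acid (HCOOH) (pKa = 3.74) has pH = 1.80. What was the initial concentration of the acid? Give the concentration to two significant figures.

[H+] = 10^(-1.80) = 1.58 × 10^-2 M = x
Ka = 10^(−3.74) = 1.82 × 10^-4
Ka = x²/(C₀ − x) ⇒ C₀ = x + x²/Ka
C₀ = 1.58 × 10^-2 + (1.58 × 10^-2)²/(1.82 × 10^-4) = 1.39 M

C₀ = 1.4 M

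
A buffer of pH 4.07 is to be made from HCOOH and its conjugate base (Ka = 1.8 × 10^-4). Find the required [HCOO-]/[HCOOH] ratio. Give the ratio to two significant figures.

pKa = -log(1.8 × 10^-4) = 3.745
pH = pKa + log(r) ⇒ log(r) = 4.07 − 3.745 = +0.325
r = [HCOO-]/[HCOOH] = 10^(+0.325) = 2.11

ratio = 2.1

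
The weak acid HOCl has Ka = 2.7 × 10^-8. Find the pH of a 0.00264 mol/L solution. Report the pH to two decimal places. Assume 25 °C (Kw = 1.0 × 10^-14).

HOCl ⇌ OCl- + H+
From the ICE table, Ka = x²/(0.00264 − x) = 2.7 × 10^-8.
Since Ka ≪ C₀, x ≈ √(Ka·C₀) = 8.44 × 10^-6 M.
pH = −log(8.44 × 10^-6) = 5.07

pH = 5.07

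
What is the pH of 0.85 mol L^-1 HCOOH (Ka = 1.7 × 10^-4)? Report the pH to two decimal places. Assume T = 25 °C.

HCOOH ⇌ HCOO- + H+
Ka = [H+]²/(0.85 − [H+]) = 1.7 × 10^-4
Since Ka ≪ C₀, [H+] ≈ √(Ka·C₀) = 1.20 × 10^-2 M.
([H+]/C₀ = 1.4% < 5%, so the approximation holds.)
pH = −log[H+] = −log(1.20 × 10^-2) = 1.92

pH = 1.92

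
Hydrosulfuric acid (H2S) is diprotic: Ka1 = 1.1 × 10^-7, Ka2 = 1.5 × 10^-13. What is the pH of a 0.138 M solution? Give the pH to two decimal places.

Ka1 ≫ Ka2, so treat the first dissociation as the only significant source of H+.
Ka1 = x²/(0.138 − x) = 1.1 × 10^-7
x ≈ √(1.1 × 10^-7 × 0.138) = 1.23 × 10^-4 M
pH = −log(1.23 × 10^-4) = 3.91

pH = 3.91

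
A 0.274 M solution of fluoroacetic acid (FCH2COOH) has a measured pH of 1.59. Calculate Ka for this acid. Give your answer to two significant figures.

[H+] = 10^(-1.59) = 2.57 × 10^-2 M
At equilibrium [HA] = 0.274 − 2.57 × 10^-2 = 2.48 × 10^-1 M
Ka = [H+][A-]/[HA] = (2.57 × 10^-2)² / 2.48 × 10^-1 = 2.7 × 10^-3

Ka = 2.7 × 10^-3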